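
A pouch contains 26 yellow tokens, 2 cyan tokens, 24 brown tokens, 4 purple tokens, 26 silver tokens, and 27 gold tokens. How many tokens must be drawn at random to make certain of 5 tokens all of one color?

23

Treat the 6 colors as pigeonholes.
In the worst case we take at most 4 of each color, but all 2 cyan (fewer than 4), giving 4 + 2 + 4 + 4 + 4 + 4 = 22.
One more token then forces some color to 5, so 22 + 1 = 23.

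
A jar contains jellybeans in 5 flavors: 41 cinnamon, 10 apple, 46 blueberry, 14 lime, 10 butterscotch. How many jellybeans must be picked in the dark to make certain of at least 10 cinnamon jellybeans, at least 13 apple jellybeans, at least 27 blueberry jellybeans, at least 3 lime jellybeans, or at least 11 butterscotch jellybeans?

Each of the 5 flavors has its own threshold; avoid all of them simultaneously.
The worst case stops just short of every target: 9 cinnamon, all 10 apple, 26 blueberry, 2 lime, 10 butterscotch — 9 + 10 + 26 + 2 + 10 = 57 jellybeans.
One more jellybean must push some flavor to its target, so 57 + 1 = 58.

58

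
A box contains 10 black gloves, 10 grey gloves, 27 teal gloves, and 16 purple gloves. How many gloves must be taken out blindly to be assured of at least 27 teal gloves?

63

To avoid teal gloves as long as possible, exhaust the other 3 colors first.
The worst case draws every non-teal glove first: 10 + 10 + 16 = 36.
The next 27 draws are then forced to be teal, giving 36 + 27 = 63.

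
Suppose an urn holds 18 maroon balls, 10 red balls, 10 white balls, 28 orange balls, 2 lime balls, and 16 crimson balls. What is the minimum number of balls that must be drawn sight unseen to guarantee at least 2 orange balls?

58

To avoid orange balls as long as possible, exhaust the other 5 colors first.
The worst case draws every non-orange ball first: 18 + 10 + 10 + 2 + 16 = 56.
The next 2 draws are then forced to be orange, giving 56 + 2 = 58.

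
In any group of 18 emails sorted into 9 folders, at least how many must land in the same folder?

The 18 emails fall into 9 folders.
If each of the 9 folders held at most 1, the total would be at most 9 × 1 = 9 < 18, a contradiction.
So at least one holds ⌈18/9⌉ = 2.

2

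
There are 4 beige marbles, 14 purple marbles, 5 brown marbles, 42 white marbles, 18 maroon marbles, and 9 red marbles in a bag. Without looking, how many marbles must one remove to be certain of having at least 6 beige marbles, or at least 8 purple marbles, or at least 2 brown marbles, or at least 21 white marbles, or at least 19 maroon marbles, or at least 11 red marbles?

The worst case stops just short of every target: all 4 beige, 7 purple, 1 brown, 20 white, 18 maroon, all 9 red — 4 + 7 + 1 + 20 + 18 + 9 = 59 marbles.
One more marble must push some color to its target, so 59 + 1 = 60.

60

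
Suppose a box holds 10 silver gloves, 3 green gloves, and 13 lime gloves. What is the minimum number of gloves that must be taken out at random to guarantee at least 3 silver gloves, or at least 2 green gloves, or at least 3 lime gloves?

6

Each of the 3 colors has its own threshold; avoid all of them simultaneously.
The worst case stops just short of every target: 2 silver, 1 green, 2 lime — 2 + 1 + 2 = 5 gloves.
One more glove must push some color to its target, so 5 + 1 = 6.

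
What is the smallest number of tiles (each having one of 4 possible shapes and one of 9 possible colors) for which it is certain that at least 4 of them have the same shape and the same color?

There are 4 × 9 = 36 (shape, color) combinations acting as pigeonholes.
With 36 × 3 = 108 tiles we could place exactly 3 in each, with no (shape, color) pair reaching 4.
One more forces some (shape, color) pair to hold 4, so 108 + 1 = 109.

109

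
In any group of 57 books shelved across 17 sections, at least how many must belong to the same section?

4

The 57 books fall into 17 sections.
If each of the 17 sections held at most 3, the total would be at most 17 × 3 = 51 < 57, a contradiction.
So at least one holds ⌈57/17⌉ = 4.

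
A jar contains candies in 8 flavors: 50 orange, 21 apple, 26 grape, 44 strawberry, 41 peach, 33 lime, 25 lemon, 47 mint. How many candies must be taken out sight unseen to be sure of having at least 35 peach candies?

The worst case draws every non-peach candy first: 50 + 21 + 26 + 44 + 33 + 25 + 47 = 246.
The next 35 draws are then forced to be peach, giving 246 + 35 = 281.

281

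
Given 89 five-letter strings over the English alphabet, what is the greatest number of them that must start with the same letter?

There are 26 possible first letters, which serve as the pigeonholes.
If each of the 26 possible first letters held at most 3, the total would be at most 26 × 3 = 78 < 89, a contradiction.
So at least one holds ⌈89/26⌉ = 4.

4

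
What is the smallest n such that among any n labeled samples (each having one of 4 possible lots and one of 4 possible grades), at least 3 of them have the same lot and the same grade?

There are 4 × 4 = 16 (lot, grade) combinations acting as pigeonholes.
With 16 × 2 = 32 labeled samples we could place exactly 2 in each, with no (lot, grade) pair reaching 3.
One more forces some (lot, grade) pair to hold 3, so 32 + 1 = 33.

33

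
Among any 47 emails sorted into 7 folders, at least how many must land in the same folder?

7

If each of the 7 folders held at most 6, the total would be at most 7 × 6 = 42 < 47, a contradiction.
So at least one holds ⌈47/7⌉ = 7.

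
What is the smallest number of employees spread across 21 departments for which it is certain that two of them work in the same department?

There are 21 departments acting as pigeonholes.
With 21 employees we could place one in each, avoiding any repeat.
One more forces some class to hold 2, so 21 + 1 = 22.

22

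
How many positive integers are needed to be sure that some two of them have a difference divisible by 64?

Use the pigeonhole principle on residue classes: two integers differ by a multiple of 64 exactly when they share a remainder mod 64.
There are 64 residue classes mod 64, so 64 integers can all lie in distinct classes.
One more integer must repeat a residue, giving a difference divisible by 64. So n = 64 + 1 = 65.

65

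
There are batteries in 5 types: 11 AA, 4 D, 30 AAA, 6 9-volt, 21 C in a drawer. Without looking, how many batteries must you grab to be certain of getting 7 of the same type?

29

Treat the 5 types as pigeonholes.
In the worst case we take at most 6 of each type, but all 4 D (fewer than 6), giving 6 + 4 + 6 + 6 + 6 = 28.
One more battery then forces some type to 7, so 28 + 1 = 29.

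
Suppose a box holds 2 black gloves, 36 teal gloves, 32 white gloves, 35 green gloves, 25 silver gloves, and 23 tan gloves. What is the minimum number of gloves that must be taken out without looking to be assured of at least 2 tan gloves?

The worst case draws every non-tan glove first: 2 + 36 + 32 + 35 + 25 = 130.
The next 2 draws are then forced to be tan, giving 130 + 2 = 132.

132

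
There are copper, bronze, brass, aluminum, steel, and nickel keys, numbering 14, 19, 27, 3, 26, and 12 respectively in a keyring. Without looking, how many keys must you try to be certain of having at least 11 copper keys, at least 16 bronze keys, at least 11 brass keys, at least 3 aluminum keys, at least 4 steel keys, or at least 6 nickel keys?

46

Each of the 6 types has its own threshold; avoid all of them simultaneously.
The worst case stops just short of every target: 10 copper, 15 bronze, 10 brass, 2 aluminum, 3 steel, 5 nickel — 10 + 15 + 10 + 2 + 3 + 5 = 45 keys.
One more key must push some type to its target, so 45 + 1 = 46.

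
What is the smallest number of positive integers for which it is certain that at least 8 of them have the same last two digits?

701

There are 100 possible two-digit endings acting as pigeonholes.
With 100 × 7 = 700 positive integers we could place exactly 7 in each, with no class reaching 8.
One more forces some class to hold 8, so 700 + 1 = 701.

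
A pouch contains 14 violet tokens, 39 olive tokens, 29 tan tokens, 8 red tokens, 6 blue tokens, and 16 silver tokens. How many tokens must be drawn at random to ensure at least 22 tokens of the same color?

In the worst case we take at most 21 of each color, but all 14 violet, all 8 red, all 6 blue, and all 16 silver (fewer than 21), giving 14 + 21 + 21 + 8 + 6 + 16 = 86.
One more token then forces some color to 22, so 86 + 1 = 87.

87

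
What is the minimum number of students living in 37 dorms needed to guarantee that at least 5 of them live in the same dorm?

There are 37 dorms acting as pigeonholes.
With 37 × 4 = 148 students we could place exactly 4 in each, with no class reaching 5.
One more forces some class to hold 5, so 148 + 1 = 149.

149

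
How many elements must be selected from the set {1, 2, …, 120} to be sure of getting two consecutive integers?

Partition {1, …, 120} into 60 pairs: {1,2}, {3,4}, …, {119,120}.
Choosing 60 integers — say the 60 even numbers 2, 4, …, 120 — takes one from each pair and avoids the property.
Choosing 61 forces two into the same pair by pigeonhole, and those are consecutive. So 61.

61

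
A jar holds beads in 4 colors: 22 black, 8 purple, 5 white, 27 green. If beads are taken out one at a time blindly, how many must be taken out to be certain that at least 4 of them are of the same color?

Treat the 4 colors as pigeonholes.
The worst case takes 3 beads of each color without reaching 4 of any: 4 × 3 = 12.
The next bead must bring some color to 4, so 12 + 1 = 13.

13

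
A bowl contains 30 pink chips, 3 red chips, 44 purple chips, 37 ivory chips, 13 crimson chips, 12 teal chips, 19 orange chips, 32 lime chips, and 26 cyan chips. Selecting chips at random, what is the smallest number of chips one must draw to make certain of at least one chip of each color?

The hardest color to obtain is red: we could draw every other chip first — 216 − 3 = 213 chips — without a single red one.
The next draw must be red, so 213 + 1 = 214.

214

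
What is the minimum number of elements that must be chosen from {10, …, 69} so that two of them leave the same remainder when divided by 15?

16

Group the integers by remainder mod 15; there are 15 residue classes, each nonempty in this range.
Choosing one from each class (15 integers) avoids any shared remainder.
One more choice must repeat a class, so two differ by a multiple of 15. Hence 15 + 1 = 16.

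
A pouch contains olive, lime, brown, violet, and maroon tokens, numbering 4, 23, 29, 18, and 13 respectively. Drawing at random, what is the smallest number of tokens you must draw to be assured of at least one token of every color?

The hardest color to obtain is olive: we could draw every other token first — 87 − 4 = 83 tokens — without a single olive one.
The next draw must be olive, so 83 + 1 = 84.

84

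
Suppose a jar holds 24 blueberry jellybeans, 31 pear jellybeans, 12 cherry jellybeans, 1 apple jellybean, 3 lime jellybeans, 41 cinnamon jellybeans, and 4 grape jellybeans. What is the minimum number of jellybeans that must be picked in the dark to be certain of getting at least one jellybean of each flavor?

116

The hardest flavor to obtain is apple: we could draw every other jellybean first — 116 − 1 = 115 jellybeans — without a single apple one.
The next draw must be apple, so 115 + 1 = 116.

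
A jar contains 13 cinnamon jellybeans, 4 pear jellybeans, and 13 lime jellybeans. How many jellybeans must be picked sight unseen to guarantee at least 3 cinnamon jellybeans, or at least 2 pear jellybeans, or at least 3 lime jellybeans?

6

Each of the 3 flavors has its own threshold; avoid all of them simultaneously.
The worst case stops just short of every target: 2 cinnamon, 1 pear, 2 lime — 2 + 1 + 2 = 5 jellybeans.
One more jellybean must push some flavor to its target, so 5 + 1 = 6.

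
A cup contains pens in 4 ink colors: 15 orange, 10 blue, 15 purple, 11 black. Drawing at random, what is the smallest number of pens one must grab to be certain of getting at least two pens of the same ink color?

5

The worst case takes 1 pen of each ink color without reaching 2 of any: 4 × 1 = 4.
The next pen must bring some ink color to 2, so 4 + 1 = 5.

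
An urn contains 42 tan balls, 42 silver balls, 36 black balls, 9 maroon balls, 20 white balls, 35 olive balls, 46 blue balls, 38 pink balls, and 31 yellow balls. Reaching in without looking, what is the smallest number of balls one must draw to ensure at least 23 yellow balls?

291

To avoid yellow balls as long as possible, exhaust the other 8 colors first.
The worst case draws every non-yellow ball first: 42 + 42 + 36 + 9 + 20 + 35 + 46 + 38 = 268.
The next 23 draws are then forced to be yellow, giving 268 + 23 = 291.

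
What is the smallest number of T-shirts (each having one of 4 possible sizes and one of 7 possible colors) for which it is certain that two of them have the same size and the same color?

There are 4 × 7 = 28 (size, color) combinations acting as pigeonholes.
With 28 T-shirts we could place one in each, avoiding any repeat.
One more forces some (size, color) pair to hold 2, so 28 + 1 = 29.

29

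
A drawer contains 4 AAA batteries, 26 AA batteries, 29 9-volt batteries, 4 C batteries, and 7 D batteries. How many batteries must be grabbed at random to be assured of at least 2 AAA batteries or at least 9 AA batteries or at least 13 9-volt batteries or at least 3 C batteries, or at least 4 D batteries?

The worst case stops just short of every target: 1 AAA, 8 AA, 12 9-volt, 2 C, 3 D — 1 + 8 + 12 + 2 + 3 = 26 batteries.
One more battery must push some type to its target, so 26 + 1 = 27.

27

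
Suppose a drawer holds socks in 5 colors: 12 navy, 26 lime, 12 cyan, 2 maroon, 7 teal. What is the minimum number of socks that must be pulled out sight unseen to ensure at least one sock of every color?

58

The hardest color to obtain is maroon: we could draw every other sock first — 59 − 2 = 57 socks — without a single maroon one.
The next draw must be maroon, so 57 + 1 = 58.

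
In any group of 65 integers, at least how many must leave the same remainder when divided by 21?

4

If each of the 21 residue classes modulo 21 held at most 3, the total would be at most 21 × 3 = 63 < 65, a contradiction.
So at least one holds ⌈65/21⌉ = 4.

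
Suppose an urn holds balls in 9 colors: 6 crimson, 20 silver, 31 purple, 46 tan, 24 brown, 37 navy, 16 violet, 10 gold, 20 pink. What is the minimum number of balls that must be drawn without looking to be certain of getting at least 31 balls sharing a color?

187

In the worst case we take at most 30 of each color, but all 6 crimson, all 20 silver, all 24 brown, all 16 violet, all 10 gold, and all 20 pink (fewer than 30), giving 6 + 20 + 30 + 30 + 24 + 30 + 16 + 10 + 20 = 186.
One more ball then forces some color to 31, so 186 + 1 = 187.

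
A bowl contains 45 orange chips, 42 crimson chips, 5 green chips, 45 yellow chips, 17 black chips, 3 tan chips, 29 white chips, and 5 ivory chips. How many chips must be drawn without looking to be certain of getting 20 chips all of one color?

Treat the 8 colors as pigeonholes.
In the worst case we take at most 19 of each color, but all 5 green, all 17 black, all 3 tan, and all 5 ivory (fewer than 19), giving 19 + 19 + 5 + 19 + 17 + 3 + 19 + 5 = 106.
One more chip then forces some color to 20, so 106 + 1 = 107.

107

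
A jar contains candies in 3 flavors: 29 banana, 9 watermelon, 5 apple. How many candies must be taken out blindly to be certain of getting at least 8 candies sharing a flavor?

In the worst case we take at most 7 of each flavor, but all 5 apple (fewer than 7), giving 7 + 7 + 5 = 19.
One more candy then forces some flavor to 8, so 19 + 1 = 20.

20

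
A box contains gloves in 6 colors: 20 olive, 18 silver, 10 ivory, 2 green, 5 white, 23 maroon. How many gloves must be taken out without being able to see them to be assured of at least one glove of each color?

The hardest color to obtain is green: we could draw every other glove first — 78 − 2 = 76 gloves — without a single green one.
The next draw must be green, so 76 + 1 = 77.

77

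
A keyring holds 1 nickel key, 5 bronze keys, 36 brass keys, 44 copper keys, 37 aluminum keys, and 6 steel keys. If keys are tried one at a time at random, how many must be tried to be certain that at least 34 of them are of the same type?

Treat the 6 types as pigeonholes.
In the worst case we take at most 33 of each type, but all 1 nickel, all 5 bronze, and all 6 steel (fewer than 33), giving 1 + 5 + 33 + 33 + 33 + 6 = 111.
One more key then forces some type to 34, so 111 + 1 = 112.

112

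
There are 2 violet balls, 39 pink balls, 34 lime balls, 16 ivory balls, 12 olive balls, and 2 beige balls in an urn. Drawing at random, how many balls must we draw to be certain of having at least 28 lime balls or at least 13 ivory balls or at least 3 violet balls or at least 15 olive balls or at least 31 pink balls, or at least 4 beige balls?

The worst case stops just short of every target: 2 violet, 30 pink, 27 lime, 12 ivory, all 12 olive, all 2 beige — 2 + 30 + 27 + 12 + 12 + 2 = 85 balls.
One more ball must push some color to its target, so 85 + 1 = 86.

86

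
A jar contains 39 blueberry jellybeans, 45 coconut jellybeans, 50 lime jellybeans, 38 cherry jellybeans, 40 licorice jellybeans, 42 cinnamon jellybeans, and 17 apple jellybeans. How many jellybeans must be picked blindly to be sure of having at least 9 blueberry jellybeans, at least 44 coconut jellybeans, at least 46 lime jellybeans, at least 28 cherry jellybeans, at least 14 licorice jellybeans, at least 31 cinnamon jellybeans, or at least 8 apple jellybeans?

Each of the 7 flavors has its own threshold; avoid all of them simultaneously.
The worst case stops just short of every target: 8 blueberry, 43 coconut, 45 lime, 27 cherry, 13 licorice, 30 cinnamon, 7 apple — 8 + 43 + 45 + 27 + 13 + 30 + 7 = 173 jellybeans.
One more jellybean must push some flavor to its target, so 173 + 1 = 174.

174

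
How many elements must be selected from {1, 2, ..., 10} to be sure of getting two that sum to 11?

Partition {1, …, 10} into 5 pairs: {1,10}, {2,9}, …, {5,6}.
Choosing 5 integers — say the integers 1 through 5 — takes one from each pair and avoids the property.
Choosing 6 forces two into the same pair by pigeonhole, and those sum to 11. So 6.

6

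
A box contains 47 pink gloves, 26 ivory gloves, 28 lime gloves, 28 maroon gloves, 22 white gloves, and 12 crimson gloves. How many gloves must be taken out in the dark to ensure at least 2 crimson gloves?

The worst case draws every non-crimson glove first: 47 + 26 + 28 + 28 + 22 = 151.
The next 2 draws are then forced to be crimson, giving 151 + 2 = 153.

153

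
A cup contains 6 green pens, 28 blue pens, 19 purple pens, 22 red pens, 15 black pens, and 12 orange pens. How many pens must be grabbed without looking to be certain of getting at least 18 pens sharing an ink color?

Treat the 6 ink colors as pigeonholes.
In the worst case we take at most 17 of each ink color, but all 6 green, all 15 black, and all 12 orange (fewer than 17), giving 6 + 17 + 17 + 17 + 15 + 12 = 84.
One more pen then forces some ink color to 18, so 84 + 1 = 85.

85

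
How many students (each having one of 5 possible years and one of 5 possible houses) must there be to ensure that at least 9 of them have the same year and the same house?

201

There are 5 × 5 = 25 (year, house) combinations acting as pigeonholes.
With 25 × 8 = 200 students we could place exactly 8 in each, with no (year, house) pair reaching 9.
One more forces some (year, house) pair to hold 9, so 200 + 1 = 201.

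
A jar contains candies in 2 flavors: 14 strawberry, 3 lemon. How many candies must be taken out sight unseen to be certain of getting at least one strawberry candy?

The worst case draws every non-strawberry candy first: 3.
The next draw is then forced to be strawberry, giving 3 + 1 = 4.

4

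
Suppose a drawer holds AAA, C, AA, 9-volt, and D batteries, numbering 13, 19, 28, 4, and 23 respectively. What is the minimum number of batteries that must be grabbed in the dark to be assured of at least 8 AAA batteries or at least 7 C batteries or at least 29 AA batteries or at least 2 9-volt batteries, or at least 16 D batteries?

58

The worst case stops just short of every target: 7 AAA, 6 C, 28 AA, 1 9-volt, 15 D — 7 + 6 + 28 + 1 + 15 = 57 batteries.
One more battery must push some type to its target, so 57 + 1 = 58.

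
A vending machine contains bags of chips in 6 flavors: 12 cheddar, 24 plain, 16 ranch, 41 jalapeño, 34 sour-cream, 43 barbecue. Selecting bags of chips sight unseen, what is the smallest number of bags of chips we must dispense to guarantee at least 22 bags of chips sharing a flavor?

Treat the 6 flavors as pigeonholes.
In the worst case we take at most 21 of each flavor, but all 12 cheddar and all 16 ranch (fewer than 21), giving 12 + 21 + 16 + 21 + 21 + 21 = 112.
One more bag of chips then forces some flavor to 22, so 112 + 1 = 113.

113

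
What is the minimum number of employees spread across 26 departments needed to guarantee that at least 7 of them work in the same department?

There are 26 departments acting as pigeonholes.
With 26 × 6 = 156 employees we could place exactly 6 in each, with no class reaching 7.
One more forces some class to hold 7, so 156 + 1 = 157.

157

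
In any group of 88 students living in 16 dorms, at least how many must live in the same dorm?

6

The 88 students fall into 16 dorms.
If each of the 16 dorms held at most 5, the total would be at most 16 × 5 = 80 < 88, a contradiction.
So at least one holds ⌈88/16⌉ = 6.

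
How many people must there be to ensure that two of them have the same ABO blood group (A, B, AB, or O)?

There are 4 ABO blood groups acting as pigeonholes.
With 4 people we could place one in each, avoiding any repeat.
One more forces some class to hold 2, so 4 + 1 = 5.

5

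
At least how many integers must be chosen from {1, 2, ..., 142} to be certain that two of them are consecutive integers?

Partition {1, …, 142} into 71 pairs: {1,2}, {3,4}, …, {141,142}.
Choosing 71 integers — say the 71 even numbers 2, 4, …, 142 — takes one from each pair and avoids the property.
Choosing 72 forces two into the same pair by pigeonhole, and those are consecutive. So 72.

72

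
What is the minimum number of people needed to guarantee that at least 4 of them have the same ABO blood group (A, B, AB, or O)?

There are 4 ABO blood groups acting as pigeonholes.
With 4 × 3 = 12 people we could place exactly 3 in each, with no class reaching 4.
One more forces some class to hold 4, so 12 + 1 = 13.

13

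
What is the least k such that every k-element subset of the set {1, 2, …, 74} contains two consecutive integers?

38

Partition {1, …, 74} into 37 pairs: {1,2}, {3,4}, …, {73,74}.
Choosing 37 integers — say the 37 even numbers 2, 4, …, 74 — takes one from each pair and avoids the property.
Choosing 38 forces two into the same pair by pigeonhole, and those are consecutive. So 38.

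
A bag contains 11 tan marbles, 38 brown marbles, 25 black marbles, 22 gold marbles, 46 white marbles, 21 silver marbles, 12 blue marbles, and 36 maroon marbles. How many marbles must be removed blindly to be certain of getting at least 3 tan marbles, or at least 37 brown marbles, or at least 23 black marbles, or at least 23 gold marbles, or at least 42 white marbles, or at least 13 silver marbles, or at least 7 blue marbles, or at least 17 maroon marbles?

Each of the 8 colors has its own threshold; avoid all of them simultaneously.
The worst case stops just short of every target: 2 tan, 36 brown, 22 black, 22 gold, 41 white, 12 silver, 6 blue, 16 maroon — 2 + 36 + 22 + 22 + 41 + 12 + 6 + 16 = 157 marbles.
One more marble must push some color to its target, so 157 + 1 = 158.

158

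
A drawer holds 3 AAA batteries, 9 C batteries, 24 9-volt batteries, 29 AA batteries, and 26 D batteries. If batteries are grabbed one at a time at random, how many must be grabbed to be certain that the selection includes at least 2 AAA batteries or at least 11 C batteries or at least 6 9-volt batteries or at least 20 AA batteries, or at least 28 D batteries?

The worst case stops just short of every target: 1 AAA, all 9 C, 5 9-volt, 19 AA, all 26 D — 1 + 9 + 5 + 19 + 26 = 60 batteries.
One more battery must push some type to its target, so 60 + 1 = 61.

61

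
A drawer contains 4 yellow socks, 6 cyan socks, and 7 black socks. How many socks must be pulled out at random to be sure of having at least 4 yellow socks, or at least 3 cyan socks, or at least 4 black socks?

Each of the 3 colors has its own threshold; avoid all of them simultaneously.
The worst case stops just short of every target: 3 yellow, 2 cyan, 3 black — 3 + 2 + 3 = 8 socks.
One more sock must push some color to its target, so 8 + 1 = 9.

9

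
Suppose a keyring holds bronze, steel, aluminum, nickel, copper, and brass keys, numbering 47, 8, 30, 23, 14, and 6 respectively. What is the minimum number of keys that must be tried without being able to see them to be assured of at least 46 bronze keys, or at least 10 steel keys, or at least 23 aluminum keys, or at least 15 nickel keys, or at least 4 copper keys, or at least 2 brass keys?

The worst case stops just short of every target: 45 bronze, all 8 steel, 22 aluminum, 14 nickel, 3 copper, 1 brass — 45 + 8 + 22 + 14 + 3 + 1 = 93 keys.
One more key must push some type to its target, so 93 + 1 = 94.

94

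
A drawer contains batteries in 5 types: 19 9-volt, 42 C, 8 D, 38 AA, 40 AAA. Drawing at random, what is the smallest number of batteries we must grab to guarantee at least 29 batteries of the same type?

112

In the worst case we take at most 28 of each type, but all 19 9-volt and all 8 D (fewer than 28), giving 19 + 28 + 8 + 28 + 28 = 111.
One more battery then forces some type to 29, so 111 + 1 = 112.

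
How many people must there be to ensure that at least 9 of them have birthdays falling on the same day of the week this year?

57

There are 7 days of the week acting as pigeonholes.
With 7 × 8 = 56 people we could place exactly 8 in each, with no class reaching 9.
One more forces some class to hold 9, so 56 + 1 = 57.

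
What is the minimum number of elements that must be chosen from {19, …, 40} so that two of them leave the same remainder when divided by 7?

8

Use the pigeonhole principle on residue classes: group the integers by remainder mod 7; there are 7 residue classes, each nonempty in this range.
Choosing one from each class (7 integers) avoids any shared remainder.
One more choice must repeat a class, so two differ by a multiple of 7. Hence 7 + 1 = 8.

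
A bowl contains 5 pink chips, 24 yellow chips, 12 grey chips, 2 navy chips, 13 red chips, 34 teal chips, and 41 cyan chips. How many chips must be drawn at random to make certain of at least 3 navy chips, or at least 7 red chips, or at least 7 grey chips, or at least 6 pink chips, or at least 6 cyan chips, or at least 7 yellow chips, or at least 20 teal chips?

50

The worst case stops just short of every target: 5 pink, 6 yellow, 6 grey, 2 navy, 6 red, 19 teal, 5 cyan — 5 + 6 + 6 + 2 + 6 + 19 + 5 = 49 chips.
One more chip must push some color to its target, so 49 + 1 = 50.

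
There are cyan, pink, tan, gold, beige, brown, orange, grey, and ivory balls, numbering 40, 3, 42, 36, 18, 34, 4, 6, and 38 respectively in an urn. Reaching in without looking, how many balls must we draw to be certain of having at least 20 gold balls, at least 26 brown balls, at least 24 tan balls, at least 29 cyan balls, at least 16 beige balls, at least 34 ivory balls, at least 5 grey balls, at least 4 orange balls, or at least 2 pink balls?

152

Each of the 9 colors has its own threshold; avoid all of them simultaneously.
The worst case stops just short of every target: 28 cyan, 1 pink, 23 tan, 19 gold, 15 beige, 25 brown, 3 orange, 4 grey, 33 ivory — 28 + 1 + 23 + 19 + 15 + 25 + 3 + 4 + 33 = 151 balls.
One more ball must push some color to its target, so 151 + 1 = 152.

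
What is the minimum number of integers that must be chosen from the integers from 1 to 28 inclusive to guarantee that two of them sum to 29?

15

Partition {1, …, 28} into 14 pairs: {1,28}, {2,27}, …, {14,15}.
Choosing 14 integers — say the integers 1 through 14 — takes one from each pair and avoids the property.
Choosing 15 forces two into the same pair by pigeonhole, and those sum to 29. So 15.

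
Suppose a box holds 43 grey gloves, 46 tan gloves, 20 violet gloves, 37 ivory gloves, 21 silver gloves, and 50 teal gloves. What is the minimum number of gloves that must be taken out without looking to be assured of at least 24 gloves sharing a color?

In the worst case we take at most 23 of each color, but all 20 violet and all 21 silver (fewer than 23), giving 23 + 23 + 20 + 23 + 21 + 23 = 133.
One more glove then forces some color to 24, so 133 + 1 = 134.

134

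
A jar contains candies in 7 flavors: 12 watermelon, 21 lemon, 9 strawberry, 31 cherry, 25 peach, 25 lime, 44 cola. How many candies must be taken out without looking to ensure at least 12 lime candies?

154

The worst case draws every non-lime candy first: 12 + 21 + 9 + 31 + 25 + 44 = 142.
The next 12 draws are then forced to be lime, giving 142 + 12 = 154.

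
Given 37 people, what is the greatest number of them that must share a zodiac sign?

There are 12 zodiac signs, which serve as the pigeonholes.
If each of the 12 zodiac signs held at most 3, the total would be at most 12 × 3 = 36 < 37, a contradiction.
So at least one holds ⌈37/12⌉ = 4.

4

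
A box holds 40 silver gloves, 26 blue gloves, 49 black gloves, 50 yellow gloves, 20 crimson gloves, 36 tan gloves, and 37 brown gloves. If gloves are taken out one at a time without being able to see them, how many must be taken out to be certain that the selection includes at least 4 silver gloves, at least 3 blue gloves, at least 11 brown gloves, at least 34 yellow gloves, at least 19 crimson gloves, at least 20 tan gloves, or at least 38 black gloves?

Each of the 7 colors has its own threshold; avoid all of them simultaneously.
The worst case stops just short of every target: 3 silver, 2 blue, 37 black, 33 yellow, 18 crimson, 19 tan, 10 brown — 3 + 2 + 37 + 33 + 18 + 19 + 10 = 122 gloves.
One more glove must push some color to its target, so 122 + 1 = 123.

123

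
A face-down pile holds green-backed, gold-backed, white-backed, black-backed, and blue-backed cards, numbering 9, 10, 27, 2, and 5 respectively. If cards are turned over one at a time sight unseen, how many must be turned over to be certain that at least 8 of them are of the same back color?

29

Treat the 5 back colors as pigeonholes.
In the worst case we take at most 7 of each back color, but all 2 black-backed and all 5 blue-backed (fewer than 7), giving 7 + 7 + 7 + 2 + 5 = 28.
One more card then forces some back color to 8, so 28 + 1 = 29.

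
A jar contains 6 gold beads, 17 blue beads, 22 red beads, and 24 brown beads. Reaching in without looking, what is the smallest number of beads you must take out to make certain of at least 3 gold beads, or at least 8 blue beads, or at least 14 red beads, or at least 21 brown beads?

43

Each of the 4 colors has its own threshold; avoid all of them simultaneously.
The worst case stops just short of every target: 2 gold, 7 blue, 13 red, 20 brown — 2 + 7 + 13 + 20 = 42 beads.
One more bead must push some color to its target, so 42 + 1 = 43.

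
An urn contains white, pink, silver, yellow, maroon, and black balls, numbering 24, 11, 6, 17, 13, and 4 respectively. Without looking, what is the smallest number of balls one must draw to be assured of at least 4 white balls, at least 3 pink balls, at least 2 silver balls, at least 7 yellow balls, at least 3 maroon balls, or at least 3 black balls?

Each of the 6 colors has its own threshold; avoid all of them simultaneously.
The worst case stops just short of every target: 3 white, 2 pink, 1 silver, 6 yellow, 2 maroon, 2 black — 3 + 2 + 1 + 6 + 2 + 2 = 16 balls.
One more ball must push some color to its target, so 16 + 1 = 17.

17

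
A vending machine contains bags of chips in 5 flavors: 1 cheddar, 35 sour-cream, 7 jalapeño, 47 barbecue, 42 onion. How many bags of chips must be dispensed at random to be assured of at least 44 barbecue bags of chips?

129

The worst case draws every non-barbecue bag of chips first: 1 + 35 + 7 + 42 = 85.
The next 44 draws are then forced to be barbecue, giving 85 + 44 = 129.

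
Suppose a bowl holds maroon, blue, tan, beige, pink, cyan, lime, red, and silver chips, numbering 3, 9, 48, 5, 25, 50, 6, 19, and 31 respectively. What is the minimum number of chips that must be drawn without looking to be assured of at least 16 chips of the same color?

99

Treat the 9 colors as pigeonholes.
In the worst case we take at most 15 of each color, but all 3 maroon, all 9 blue, all 5 beige, and all 6 lime (fewer than 15), giving 3 + 9 + 15 + 5 + 15 + 15 + 6 + 15 + 15 = 98.
One more chip then forces some color to 16, so 98 + 1 = 99.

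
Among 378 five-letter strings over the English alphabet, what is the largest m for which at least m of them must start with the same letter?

15

There are 26 possible first letters, which serve as the pigeonholes.
If each of the 26 possible first letters held at most 14, the total would be at most 26 × 14 = 364 < 378, a contradiction.
So at least one holds ⌈378/26⌉ = 15.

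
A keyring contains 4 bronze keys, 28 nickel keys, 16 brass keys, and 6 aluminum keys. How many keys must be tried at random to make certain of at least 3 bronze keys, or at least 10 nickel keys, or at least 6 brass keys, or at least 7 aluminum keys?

23

Each of the 4 types has its own threshold; avoid all of them simultaneously.
The worst case stops just short of every target: 2 bronze, 9 nickel, 5 brass, 6 aluminum — 2 + 9 + 5 + 6 = 22 keys.
One more key must push some type to its target, so 22 + 1 = 23.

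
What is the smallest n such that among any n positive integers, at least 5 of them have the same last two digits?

401

There are 100 possible two-digit endings acting as pigeonholes.
With 100 × 4 = 400 positive integers we could place exactly 4 in each, with no class reaching 5.
One more forces some class to hold 5, so 400 + 1 = 401.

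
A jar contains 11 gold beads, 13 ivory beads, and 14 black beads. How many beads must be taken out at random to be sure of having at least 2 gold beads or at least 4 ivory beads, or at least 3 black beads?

7

The worst case stops just short of every target: 1 gold, 3 ivory, 2 black — 1 + 3 + 2 = 6 beads.
One more bead must push some color to its target, so 6 + 1 = 7.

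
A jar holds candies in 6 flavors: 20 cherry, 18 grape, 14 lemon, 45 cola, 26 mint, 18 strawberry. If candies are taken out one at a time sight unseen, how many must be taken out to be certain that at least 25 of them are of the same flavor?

119

In the worst case we take at most 24 of each flavor, but all 20 cherry, all 18 grape, all 14 lemon, and all 18 strawberry (fewer than 24), giving 20 + 18 + 14 + 24 + 24 + 18 = 118.
One more candy then forces some flavor to 25, so 118 + 1 = 119.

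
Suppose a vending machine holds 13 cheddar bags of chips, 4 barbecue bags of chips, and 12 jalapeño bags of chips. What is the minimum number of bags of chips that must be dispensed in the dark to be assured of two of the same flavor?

Treat the 3 flavors as pigeonholes.
The worst case takes 1 bag of chips of each flavor without reaching 2 of any: 3 × 1 = 3.
The next bag of chips must bring some flavor to 2, so 3 + 1 = 4.

4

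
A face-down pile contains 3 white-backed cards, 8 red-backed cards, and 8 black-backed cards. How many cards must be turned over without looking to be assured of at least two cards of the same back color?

Treat the 3 back colors as pigeonholes.
The worst case takes 1 card of each back color without reaching 2 of any: 3 × 1 = 3.
The next card must bring some back color to 2, so 3 + 1 = 4.

4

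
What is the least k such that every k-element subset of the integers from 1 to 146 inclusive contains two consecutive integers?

74

Partition {1, …, 146} into 73 pairs: {1,2}, {3,4}, …, {145,146}.
Choosing 73 integers — say the 73 even numbers 2, 4, …, 146 — takes one from each pair and avoids the property.
Choosing 74 forces two into the same pair by pigeonhole, and those are consecutive. So 74.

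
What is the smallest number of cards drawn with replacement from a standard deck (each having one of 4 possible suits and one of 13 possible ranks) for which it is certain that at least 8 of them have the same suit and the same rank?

365

There are 4 × 13 = 52 (suit, rank) combinations acting as pigeonholes.
With 52 × 7 = 364 cards drawn with replacement from a standard deck we could place exactly 7 in each, with no (suit, rank) pair reaching 8.
One more forces some (suit, rank) pair to hold 8, so 364 + 1 = 365.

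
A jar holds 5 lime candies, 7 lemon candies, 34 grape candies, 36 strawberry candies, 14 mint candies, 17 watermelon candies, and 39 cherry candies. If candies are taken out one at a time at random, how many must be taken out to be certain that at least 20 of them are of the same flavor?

In the worst case we take at most 19 of each flavor, but all 5 lime, all 7 lemon, all 14 mint, and all 17 watermelon (fewer than 19), giving 5 + 7 + 19 + 19 + 14 + 17 + 19 = 100.
One more candy then forces some flavor to 20, so 100 + 1 = 101.

101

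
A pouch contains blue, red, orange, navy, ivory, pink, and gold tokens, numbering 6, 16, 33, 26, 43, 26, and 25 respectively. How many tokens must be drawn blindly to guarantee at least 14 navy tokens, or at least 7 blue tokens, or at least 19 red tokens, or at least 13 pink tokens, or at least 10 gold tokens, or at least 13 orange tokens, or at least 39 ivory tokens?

Each of the 7 colors has its own threshold; avoid all of them simultaneously.
The worst case stops just short of every target: 6 blue, all 16 red, 12 orange, 13 navy, 38 ivory, 12 pink, 9 gold — 6 + 16 + 12 + 13 + 38 + 12 + 9 = 106 tokens.
One more token must push some color to its target, so 106 + 1 = 107.

107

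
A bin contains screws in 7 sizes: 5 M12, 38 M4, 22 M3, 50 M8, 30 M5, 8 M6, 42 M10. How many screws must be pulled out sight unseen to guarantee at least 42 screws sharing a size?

In the worst case we take at most 41 of each size, but all 5 M12, all 38 M4, all 22 M3, all 30 M5, and all 8 M6 (fewer than 41), giving 5 + 38 + 22 + 41 + 30 + 8 + 41 = 185.
One more screw then forces some size to 42, so 185 + 1 = 186.

186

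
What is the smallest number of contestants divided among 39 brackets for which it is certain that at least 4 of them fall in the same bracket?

118

There are 39 brackets acting as pigeonholes.
With 39 × 3 = 117 contestants we could place exactly 3 in each, with no class reaching 4.
One more forces some class to hold 4, so 117 + 1 = 118.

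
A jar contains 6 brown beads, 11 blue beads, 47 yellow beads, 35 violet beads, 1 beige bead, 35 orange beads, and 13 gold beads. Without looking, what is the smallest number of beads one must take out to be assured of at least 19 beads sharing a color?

Treat the 7 colors as pigeonholes.
In the worst case we take at most 18 of each color, but all 6 brown, all 11 blue, all 1 beige, and all 13 gold (fewer than 18), giving 6 + 11 + 18 + 18 + 1 + 18 + 13 = 85.
One more bead then forces some color to 19, so 85 + 1 = 86.

86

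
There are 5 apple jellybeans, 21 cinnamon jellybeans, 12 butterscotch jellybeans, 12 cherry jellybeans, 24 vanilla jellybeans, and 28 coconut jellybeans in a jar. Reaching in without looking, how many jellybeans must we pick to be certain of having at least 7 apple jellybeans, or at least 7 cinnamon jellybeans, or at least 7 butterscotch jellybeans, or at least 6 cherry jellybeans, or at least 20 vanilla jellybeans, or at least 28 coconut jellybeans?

The worst case stops just short of every target: all 5 apple, 6 cinnamon, 6 butterscotch, 5 cherry, 19 vanilla, 27 coconut — 5 + 6 + 6 + 5 + 19 + 27 = 68 jellybeans.
One more jellybean must push some flavor to its target, so 68 + 1 = 69.

69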